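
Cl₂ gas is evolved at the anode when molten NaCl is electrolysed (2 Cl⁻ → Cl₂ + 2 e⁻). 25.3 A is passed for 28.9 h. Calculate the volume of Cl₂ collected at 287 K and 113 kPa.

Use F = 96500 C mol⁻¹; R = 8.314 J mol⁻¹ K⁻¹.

Q = I·t = 25.30 A × 104040 s = 2632000 C.
n(e⁻) = Q/F = 2632000 / 96500 = 27.28 mol.
2 electrons are transferred per Cl₂ molecule, so n(Cl₂) = 27.28 / 2 = 13.64 mol.
V = nRT/P = (13.64 × 8.314 × 287) / (113 × 10³ Pa) = 0.288 m³ = 288 L.

288 L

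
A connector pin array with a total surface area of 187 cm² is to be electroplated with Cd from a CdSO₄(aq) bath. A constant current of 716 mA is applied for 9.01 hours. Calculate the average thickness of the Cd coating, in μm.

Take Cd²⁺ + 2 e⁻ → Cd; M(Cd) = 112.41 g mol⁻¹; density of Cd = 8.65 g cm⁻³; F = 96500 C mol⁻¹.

83.6 μm

Q = I·t = 0.7160 × 32436 = 23220 C; n(e⁻) = 0.2407 mol.
n(Cd) = n(e⁻)/2 = 0.1203 mol, so m = 0.1203 × 112.41 = 13.53 g.
Volume = m/ρ = 13.53 / 8.65 = 1.564 cm³.
Thickness = V/A = 1.564 / 187 = 0.00836 cm = 83.6 μm.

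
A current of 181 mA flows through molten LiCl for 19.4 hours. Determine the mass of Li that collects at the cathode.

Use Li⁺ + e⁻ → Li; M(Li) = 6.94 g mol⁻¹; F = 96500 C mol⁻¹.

Q = I·t = 0.1810 A × 69840 s = 12640 C.
n(e⁻) = Q/F = 12640 / 96500 = 0.1310 mol.
Li⁺ + e⁻ → Li, so n(Li) = n(e⁻)/1 = 0.1310 mol.
m = n·M = 0.1310 × 6.94 = 0.909 g.

0.909 g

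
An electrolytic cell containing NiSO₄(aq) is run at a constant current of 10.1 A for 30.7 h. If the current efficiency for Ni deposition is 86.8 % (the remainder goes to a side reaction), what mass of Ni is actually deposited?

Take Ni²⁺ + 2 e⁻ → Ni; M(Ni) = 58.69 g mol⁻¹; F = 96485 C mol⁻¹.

295 g

Q = I·t = 10.10 × 110520 = 1116000 C.
n(e⁻) = 1116000/96485 = 11.57 mol; theoretically n(Ni) = 11.57/2 = 5.785 mol, m_theo = 339.5 g.
At 86.8 % efficiency, m_actual = 0.868 × 339.5 = 295 g.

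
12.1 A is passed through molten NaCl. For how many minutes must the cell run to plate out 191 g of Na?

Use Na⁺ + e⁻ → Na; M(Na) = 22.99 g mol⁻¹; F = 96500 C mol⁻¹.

n(Na) = m/M = 191 / 22.99 = 8.308 mol.
Each Na atom requires 1 electron, so n(e⁻) = 1 × 8.308 = 8.308 mol.
Q = n(e⁻)·F = 8.308 × 96500 = 801700 C.
t = Q/I = 801700 / 12.10 A = 66260 s = 1100 min.

1100 min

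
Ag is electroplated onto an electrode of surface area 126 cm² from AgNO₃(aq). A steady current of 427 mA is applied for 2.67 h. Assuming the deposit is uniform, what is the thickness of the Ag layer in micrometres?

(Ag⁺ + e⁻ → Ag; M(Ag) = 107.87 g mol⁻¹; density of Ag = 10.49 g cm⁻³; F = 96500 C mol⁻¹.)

Q = I·t = 0.4270 × 9612.0 = 4104 C; n(e⁻) = 0.04253 mol.
n(Ag) = n(e⁻)/1 = 0.04253 mol, so m = 0.04253 × 107.87 = 4.588 g.
Volume = m/ρ = 4.588 / 10.49 = 0.4374 cm³.
Thickness = V/A = 0.4374 / 126 = 0.00347 cm = 34.7 μm.

34.7 μm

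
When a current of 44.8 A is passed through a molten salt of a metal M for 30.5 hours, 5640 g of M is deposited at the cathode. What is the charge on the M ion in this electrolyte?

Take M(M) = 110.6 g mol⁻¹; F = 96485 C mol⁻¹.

+1

Q = I·t = 44.80 A × 109800 s = 4919000 C, so n(e⁻) = 4919000/96485 = 50.98 mol.
n(M) deposited = 5640 / 110.6 = 50.99 mol.
Electrons per atom = n(e⁻)/n(M) = 50.98 / 50.99 = 1.00 ≈ 1, so the ion is M⁺.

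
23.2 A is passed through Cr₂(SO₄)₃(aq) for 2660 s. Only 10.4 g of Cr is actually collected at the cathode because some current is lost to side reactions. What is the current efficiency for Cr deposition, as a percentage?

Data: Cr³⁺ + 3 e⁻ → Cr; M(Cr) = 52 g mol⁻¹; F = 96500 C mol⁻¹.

93.8 %

Q = I·t = 23.20 × 2660.0 = 61710 C; n(e⁻) = 61710/96500 = 0.6395 mol.
Theoretical n(Cr) = n(e⁻)/3 = 0.2132 mol, i.e. m_theo = 0.2132 × 52 = 11.08 g.
Efficiency = m_actual / m_theo = 10.4 / 11.08 = 93.8 %.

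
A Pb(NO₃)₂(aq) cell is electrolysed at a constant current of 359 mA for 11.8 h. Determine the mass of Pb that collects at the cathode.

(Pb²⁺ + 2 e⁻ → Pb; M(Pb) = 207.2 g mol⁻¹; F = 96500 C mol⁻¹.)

Q = I·t = 0.3590 A × 42480 s = 15250 C.
n(e⁻) = Q/F = 15250 / 96500 = 0.1580 mol.
Pb²⁺ + 2 e⁻ → Pb, so n(Pb) = n(e⁻)/2 = 0.07902 mol.
m = n·M = 0.07902 × 207.2 = 16.4 g.

16.4 g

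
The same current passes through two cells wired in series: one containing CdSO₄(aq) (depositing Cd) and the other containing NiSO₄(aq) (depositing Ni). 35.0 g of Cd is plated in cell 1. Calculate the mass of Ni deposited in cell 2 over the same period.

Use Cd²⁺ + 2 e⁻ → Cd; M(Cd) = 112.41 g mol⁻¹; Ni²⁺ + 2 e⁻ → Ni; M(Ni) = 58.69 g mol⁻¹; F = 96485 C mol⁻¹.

18.3 g

n(Cd) = 35.0 / 112.41 = 0.3114 mol.
Since Cd²⁺ + 2 e⁻ → Cd, n(e⁻) passed = 2 × 0.3114 = 0.6227 mol.
Cells in series carry the same charge, so the same 0.6227 mol of electrons passes through cell 2.
Ni²⁺ + 2 e⁻ → Ni, so n(Ni) = 0.6227 / 2 = 0.3114 mol.
m(Ni) = 0.3114 × 58.69 = 18.3 g.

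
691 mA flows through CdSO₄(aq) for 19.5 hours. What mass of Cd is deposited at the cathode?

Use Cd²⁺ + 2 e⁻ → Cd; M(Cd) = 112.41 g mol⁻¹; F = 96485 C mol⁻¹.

28.3 g

Q = I·t = 0.6910 A × 70200 s = 48510 C.
n(e⁻) = Q/F = 48510 / 96485 = 0.5028 mol.
Cd²⁺ + 2 e⁻ → Cd, so n(Cd) = n(e⁻)/2 = 0.2514 mol.
m = n·M = 0.2514 × 112.41 = 28.3 g.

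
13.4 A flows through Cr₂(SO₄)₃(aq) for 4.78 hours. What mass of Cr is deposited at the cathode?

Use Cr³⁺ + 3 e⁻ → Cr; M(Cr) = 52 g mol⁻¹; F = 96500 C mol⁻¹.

41.4 g

Q = I·t = 13.40 A × 17208 s = 230600 C.
n(e⁻) = Q/F = 230600 / 96500 = 2.390 mol.
Cr³⁺ + 3 e⁻ → Cr, so n(Cr) = n(e⁻)/3 = 0.7965 mol.
m = n·M = 0.7965 × 52 = 41.4 g.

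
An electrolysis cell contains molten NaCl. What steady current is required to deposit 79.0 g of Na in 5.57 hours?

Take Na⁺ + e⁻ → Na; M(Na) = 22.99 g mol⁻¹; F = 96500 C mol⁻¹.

16.5 A

n(Na) = 79.0 / 22.99 = 3.436 mol.
n(e⁻) = 1 × 3.436 = 3.436 mol.
Q = n(e⁻)·F = 3.436 × 96500 = 331600 C.
I = Q/t = 331600 / 20052 s = 16.5 A.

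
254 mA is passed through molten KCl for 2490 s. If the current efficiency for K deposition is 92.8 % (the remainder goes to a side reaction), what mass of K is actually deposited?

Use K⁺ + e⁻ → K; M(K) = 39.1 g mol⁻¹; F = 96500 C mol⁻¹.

0.238 g

Q = I·t = 0.2540 × 2490.0 = 632.5 C.
n(e⁻) = 632.5/96500 = 0.006554 mol; theoretically n(K) = 0.006554/1 = 0.006554 mol, m_theo = 0.2563 g.
At 92.8 % efficiency, m_actual = 0.928 × 0.2563 = 0.238 g.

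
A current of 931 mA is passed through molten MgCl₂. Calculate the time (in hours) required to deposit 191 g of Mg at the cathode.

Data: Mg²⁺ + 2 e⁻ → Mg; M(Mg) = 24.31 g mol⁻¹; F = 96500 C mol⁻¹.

452 h

n(Mg) = m/M = 191 / 24.31 = 7.857 mol.
Each Mg atom requires 2 electrons, so n(e⁻) = 2 × 7.857 = 15.71 mol.
Q = n(e⁻)·F = 15.71 × 96500 = 1516000 C.
t = Q/I = 1516000 / 0.9310 A = 1629000 s = 452 h.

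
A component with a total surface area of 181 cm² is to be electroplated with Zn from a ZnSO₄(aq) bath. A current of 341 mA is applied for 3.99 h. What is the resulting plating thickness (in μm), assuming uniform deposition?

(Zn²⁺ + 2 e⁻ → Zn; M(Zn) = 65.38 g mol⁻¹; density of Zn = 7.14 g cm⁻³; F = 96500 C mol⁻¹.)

12.8 μm

Q = I·t = 0.3410 × 14364 = 4898 C; n(e⁻) = 0.05076 mol.
n(Zn) = n(e⁻)/2 = 0.02538 mol, so m = 0.02538 × 65.38 = 1.659 g.
Volume = m/ρ = 1.659 / 7.14 = 0.2324 cm³.
Thickness = V/A = 0.2324 / 181 = 0.00128 cm = 12.8 μm.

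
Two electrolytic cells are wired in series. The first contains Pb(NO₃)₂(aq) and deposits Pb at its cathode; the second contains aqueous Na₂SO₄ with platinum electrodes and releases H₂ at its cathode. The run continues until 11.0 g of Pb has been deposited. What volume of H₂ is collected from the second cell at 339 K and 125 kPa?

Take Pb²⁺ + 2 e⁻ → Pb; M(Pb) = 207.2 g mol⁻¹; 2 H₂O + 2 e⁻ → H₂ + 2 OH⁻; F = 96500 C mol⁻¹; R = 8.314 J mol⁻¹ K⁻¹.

1.20 L

n(Pb) = 11.0 / 207.2 = 0.05309 mol, so n(e⁻) = 2 × 0.05309 = 0.1062 mol.
The cells are in series, so the same 0.1062 mol of electrons passes through the second cell.
2 H₂O + 2 e⁻ → H₂ + 2 OH⁻ — 2 mol e⁻ per mol H₂, so n(H₂) = 0.1062/2 = 0.05309 mol.
V = nRT/P = (0.05309 × 8.314 × 339) / (125 × 10³) = 0.00120 m³ = 1.20 L.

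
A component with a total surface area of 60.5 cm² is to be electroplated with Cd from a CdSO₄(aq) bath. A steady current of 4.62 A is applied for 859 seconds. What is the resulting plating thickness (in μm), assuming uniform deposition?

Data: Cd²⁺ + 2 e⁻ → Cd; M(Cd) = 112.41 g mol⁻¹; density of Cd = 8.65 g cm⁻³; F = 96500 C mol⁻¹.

Q = I·t = 4.620 × 859.00 = 3969 C; n(e⁻) = 0.04113 mol.
n(Cd) = n(e⁻)/2 = 0.02056 mol, so m = 0.02056 × 112.41 = 2.311 g.
Volume = m/ρ = 2.311 / 8.65 = 0.2672 cm³.
Thickness = V/A = 0.2672 / 60.5 = 0.00442 cm = 44.2 μm.

44.2 μm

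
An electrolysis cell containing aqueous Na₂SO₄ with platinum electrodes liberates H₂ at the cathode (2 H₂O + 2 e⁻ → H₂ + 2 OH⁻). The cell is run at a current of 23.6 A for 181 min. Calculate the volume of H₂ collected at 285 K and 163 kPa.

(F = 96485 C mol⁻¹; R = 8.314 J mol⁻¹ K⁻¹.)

19.3 L

Q = I·t = 23.60 A × 10860 s = 256300 C.
n(e⁻) = Q/F = 256300 / 96485 = 2.656 mol.
2 electrons are transferred per H₂ molecule, so n(H₂) = 2.656 / 2 = 1.328 mol.
V = nRT/P = (1.328 × 8.314 × 285) / (163 × 10³ Pa) = 0.0193 m³ = 19.3 L.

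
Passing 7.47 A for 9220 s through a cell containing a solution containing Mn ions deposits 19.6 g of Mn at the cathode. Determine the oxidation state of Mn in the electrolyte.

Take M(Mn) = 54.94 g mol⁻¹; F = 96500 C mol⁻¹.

+2

Q = I·t = 7.470 A × 9220.0 s = 68870 C, so n(e⁻) = 68870/96500 = 0.7137 mol.
n(Mn) deposited = 19.6 / 54.94 = 0.3568 mol.
Electrons per atom = n(e⁻)/n(Mn) = 0.7137 / 0.3568 = 2.00 ≈ 2, so the ion is Mn²⁺.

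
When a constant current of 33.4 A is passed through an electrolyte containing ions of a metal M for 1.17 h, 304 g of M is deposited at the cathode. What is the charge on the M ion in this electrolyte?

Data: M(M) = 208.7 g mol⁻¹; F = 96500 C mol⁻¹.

+1

Q = I·t = 33.40 A × 4212.0 s = 140700 C, so n(e⁻) = 140700/96500 = 1.458 mol.
n(M) deposited = 304 / 208.7 = 1.457 mol.
Electrons per atom = n(e⁻)/n(M) = 1.458 / 1.457 = 1.00 ≈ 1, so the ion is M⁺.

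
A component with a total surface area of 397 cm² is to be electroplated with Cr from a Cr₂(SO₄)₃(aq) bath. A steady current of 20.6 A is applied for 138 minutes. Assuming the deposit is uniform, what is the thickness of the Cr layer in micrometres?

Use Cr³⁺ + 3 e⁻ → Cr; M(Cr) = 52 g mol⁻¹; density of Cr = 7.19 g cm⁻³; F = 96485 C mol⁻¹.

107 μm

Q = I·t = 20.60 × 8280.0 = 170600 C; n(e⁻) = 1.768 mol.
n(Cr) = n(e⁻)/3 = 0.5893 mol, so m = 0.5893 × 52 = 30.64 g.
Volume = m/ρ = 30.64 / 7.19 = 4.262 cm³.
Thickness = V/A = 4.262 / 397 = 0.0107 cm = 107 μm.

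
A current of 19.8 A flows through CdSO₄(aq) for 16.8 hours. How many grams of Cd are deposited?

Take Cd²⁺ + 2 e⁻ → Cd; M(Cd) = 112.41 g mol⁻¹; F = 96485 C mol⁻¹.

698 g

Q = I·t = 19.80 A × 60480 s = 1198000 C.
n(e⁻) = Q/F = 1198000 / 96485 = 12.41 mol.
Cd²⁺ + 2 e⁻ → Cd, so n(Cd) = n(e⁻)/2 = 6.206 mol.
m = n·M = 6.206 × 112.41 = 698 g.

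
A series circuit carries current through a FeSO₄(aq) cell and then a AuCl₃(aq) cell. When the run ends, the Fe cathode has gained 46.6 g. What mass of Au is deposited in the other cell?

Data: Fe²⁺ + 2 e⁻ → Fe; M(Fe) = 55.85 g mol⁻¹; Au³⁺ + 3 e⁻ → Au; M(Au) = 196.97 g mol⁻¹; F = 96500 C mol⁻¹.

n(Fe) = 46.6 / 55.85 = 0.8344 mol.
Since Fe²⁺ + 2 e⁻ → Fe, n(e⁻) passed = 2 × 0.8344 = 1.669 mol.
Cells in series carry the same charge, so the same 1.669 mol of electrons passes through cell 2.
Au³⁺ + 3 e⁻ → Au, so n(Au) = 1.669 / 3 = 0.5563 mol.
m(Au) = 0.5563 × 196.97 = 110 g.

110 g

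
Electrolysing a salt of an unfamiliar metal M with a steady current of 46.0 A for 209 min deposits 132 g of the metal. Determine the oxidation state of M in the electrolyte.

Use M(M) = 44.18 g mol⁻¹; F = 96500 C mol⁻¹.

+2

Q = I·t = 46.00 A × 12540 s = 576800 C, so n(e⁻) = 576800/96500 = 5.978 mol.
n(M) deposited = 132 / 44.18 = 2.988 mol.
Electrons per atom = n(e⁻)/n(M) = 5.978 / 2.988 = 2.00 ≈ 2, so the ion is M²⁺.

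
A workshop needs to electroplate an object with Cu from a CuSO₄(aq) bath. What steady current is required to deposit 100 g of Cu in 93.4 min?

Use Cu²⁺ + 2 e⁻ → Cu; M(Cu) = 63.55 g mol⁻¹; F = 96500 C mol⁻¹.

n(Cu) = 100 / 63.55 = 1.574 mol.
n(e⁻) = 2 × 1.574 = 3.147 mol.
Q = n(e⁻)·F = 3.147 × 96500 = 303700 C.
I = Q/t = 303700 / 5604.0 s = 54.2 A.

54.2 A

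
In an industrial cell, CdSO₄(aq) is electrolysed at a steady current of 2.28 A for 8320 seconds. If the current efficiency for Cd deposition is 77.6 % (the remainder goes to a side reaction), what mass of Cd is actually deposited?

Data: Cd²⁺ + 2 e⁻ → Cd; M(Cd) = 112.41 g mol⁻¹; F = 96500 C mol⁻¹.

Q = I·t = 2.280 × 8320.0 = 18970 C.
n(e⁻) = 18970/96500 = 0.1966 mol; theoretically n(Cd) = 0.1966/2 = 0.09829 mol, m_theo = 11.05 g.
At 77.6 % efficiency, m_actual = 0.776 × 11.05 = 8.57 g.

8.57 g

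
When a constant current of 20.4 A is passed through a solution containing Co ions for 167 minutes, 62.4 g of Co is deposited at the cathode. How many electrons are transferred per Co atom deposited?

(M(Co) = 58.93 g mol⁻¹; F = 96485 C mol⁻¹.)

Q = I·t = 20.40 A × 10020 s = 204400 C, so n(e⁻) = 204400/96485 = 2.119 mol.
n(Co) deposited = 62.4 / 58.93 = 1.059 mol.
Electrons per atom = n(e⁻)/n(Co) = 2.119 / 1.059 = 2.00 ≈ 2, so the ion is Co²⁺.

2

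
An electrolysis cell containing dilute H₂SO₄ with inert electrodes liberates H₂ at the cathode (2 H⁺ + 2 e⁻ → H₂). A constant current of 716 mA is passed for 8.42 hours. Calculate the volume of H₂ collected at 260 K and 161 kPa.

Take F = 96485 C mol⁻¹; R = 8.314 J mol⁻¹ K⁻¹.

Q = I·t = 0.7160 A × 30312 s = 21700 C.
n(e⁻) = Q/F = 21700 / 96485 = 0.2249 mol.
2 electrons are transferred per H₂ molecule, so n(H₂) = 0.2249 / 2 = 0.1125 mol.
V = nRT/P = (0.1125 × 8.314 × 260) / (161 × 10³ Pa) = 0.00151 m³ = 1.51 L.

1.51 L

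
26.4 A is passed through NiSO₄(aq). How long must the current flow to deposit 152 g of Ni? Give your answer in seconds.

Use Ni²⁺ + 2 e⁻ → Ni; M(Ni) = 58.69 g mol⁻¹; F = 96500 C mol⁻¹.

18900 s

n(Ni) = m/M = 152 / 58.69 = 2.590 mol.
Each Ni atom requires 2 electrons, so n(e⁻) = 2 × 2.590 = 5.180 mol.
Q = n(e⁻)·F = 5.180 × 96500 = 499800 C.
t = Q/I = 499800 / 26.40 A = 18930 s.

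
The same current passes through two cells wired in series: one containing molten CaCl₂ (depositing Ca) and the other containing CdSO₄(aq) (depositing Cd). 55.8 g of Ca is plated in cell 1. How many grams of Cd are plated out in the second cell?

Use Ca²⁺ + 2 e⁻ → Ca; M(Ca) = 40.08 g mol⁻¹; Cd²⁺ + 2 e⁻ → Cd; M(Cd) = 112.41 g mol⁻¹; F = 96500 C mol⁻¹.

n(Ca) = 55.8 / 40.08 = 1.392 mol.
Since Ca²⁺ + 2 e⁻ → Ca, n(e⁻) passed = 2 × 1.392 = 2.784 mol.
Cells in series carry the same charge, so the same 2.784 mol of electrons passes through cell 2.
Cd²⁺ + 2 e⁻ → Cd, so n(Cd) = 2.784 / 2 = 1.392 mol.
m(Cd) = 1.392 × 112.41 = 156 g.

156 g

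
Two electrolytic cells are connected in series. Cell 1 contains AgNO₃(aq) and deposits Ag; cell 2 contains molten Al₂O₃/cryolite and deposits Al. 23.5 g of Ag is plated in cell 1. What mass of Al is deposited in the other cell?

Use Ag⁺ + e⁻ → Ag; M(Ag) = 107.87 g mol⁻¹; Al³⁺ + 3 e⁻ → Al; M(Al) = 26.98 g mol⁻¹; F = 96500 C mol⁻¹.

n(Ag) = 23.5 / 107.87 = 0.2179 mol.
Since Ag⁺ + e⁻ → Ag, n(e⁻) passed = 1 × 0.2179 = 0.2179 mol.
Cells in series carry the same charge, so the same 0.2179 mol of electrons passes through cell 2.
Al³⁺ + 3 e⁻ → Al, so n(Al) = 0.2179 / 3 = 0.07262 mol.
m(Al) = 0.07262 × 26.98 = 1.96 g.

1.96 g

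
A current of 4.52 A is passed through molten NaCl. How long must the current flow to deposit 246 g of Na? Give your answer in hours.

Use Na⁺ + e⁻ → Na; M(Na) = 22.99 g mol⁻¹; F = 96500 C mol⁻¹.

n(Na) = m/M = 246 / 22.99 = 10.70 mol.
Each Na atom requires 1 electron, so n(e⁻) = 1 × 10.70 = 10.70 mol.
Q = n(e⁻)·F = 10.70 × 96500 = 1033000 C.
t = Q/I = 1033000 / 4.520 A = 228400 s = 63.5 h.

63.5 h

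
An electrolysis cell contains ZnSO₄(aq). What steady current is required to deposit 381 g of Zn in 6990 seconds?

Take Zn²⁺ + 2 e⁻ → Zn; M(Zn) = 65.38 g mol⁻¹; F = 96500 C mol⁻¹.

n(Zn) = 381 / 65.38 = 5.827 mol.
n(e⁻) = 2 × 5.827 = 11.65 mol.
Q = n(e⁻)·F = 11.65 × 96500 = 1125000 C.
I = Q/t = 1125000 / 6990.0 s = 161 A.

161 A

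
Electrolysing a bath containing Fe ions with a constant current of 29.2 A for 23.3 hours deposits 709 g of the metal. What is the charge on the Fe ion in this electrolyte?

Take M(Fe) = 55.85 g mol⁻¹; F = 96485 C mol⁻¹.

Q = I·t = 29.20 A × 83880 s = 2449000 C, so n(e⁻) = 2449000/96485 = 25.39 mol.
n(Fe) deposited = 709 / 55.85 = 12.69 mol.
Electrons per atom = n(e⁻)/n(Fe) = 25.39 / 12.69 = 2.00 ≈ 2, so the ion is Fe²⁺.

+2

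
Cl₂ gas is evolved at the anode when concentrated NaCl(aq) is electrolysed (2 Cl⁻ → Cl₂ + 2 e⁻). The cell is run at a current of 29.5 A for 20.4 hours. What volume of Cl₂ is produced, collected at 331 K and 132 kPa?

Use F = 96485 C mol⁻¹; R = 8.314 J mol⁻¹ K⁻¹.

234 L

Q = I·t = 29.50 A × 73440 s = 2166000 C.
n(e⁻) = Q/F = 2166000 / 96485 = 22.45 mol.
2 electrons are transferred per Cl₂ molecule, so n(Cl₂) = 22.45 / 2 = 11.23 mol.
V = nRT/P = (11.23 × 8.314 × 331) / (132 × 10³ Pa) = 0.234 m³ = 234 L.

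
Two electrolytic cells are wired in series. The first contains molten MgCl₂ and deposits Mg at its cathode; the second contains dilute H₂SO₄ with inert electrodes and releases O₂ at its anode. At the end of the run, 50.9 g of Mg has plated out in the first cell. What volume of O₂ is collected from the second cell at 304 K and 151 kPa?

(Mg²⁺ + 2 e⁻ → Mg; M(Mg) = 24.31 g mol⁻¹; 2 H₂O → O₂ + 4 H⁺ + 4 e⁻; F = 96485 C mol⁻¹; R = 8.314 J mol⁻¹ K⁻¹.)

17.5 L

n(Mg) = 50.9 / 24.31 = 2.094 mol, so n(e⁻) = 2 × 2.094 = 4.188 mol.
The cells are in series, so the same 4.188 mol of electrons passes through the second cell.
2 H₂O → O₂ + 4 H⁺ + 4 e⁻ — 4 mol e⁻ per mol O₂, so n(O₂) = 4.188/4 = 1.047 mol.
V = nRT/P = (1.047 × 8.314 × 304) / (151 × 10³) = 0.0175 m³ = 17.5 L.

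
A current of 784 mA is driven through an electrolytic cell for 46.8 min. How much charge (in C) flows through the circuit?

2200 C

Q = I·t = 0.7840 A × 2808.0 s = 2200 C.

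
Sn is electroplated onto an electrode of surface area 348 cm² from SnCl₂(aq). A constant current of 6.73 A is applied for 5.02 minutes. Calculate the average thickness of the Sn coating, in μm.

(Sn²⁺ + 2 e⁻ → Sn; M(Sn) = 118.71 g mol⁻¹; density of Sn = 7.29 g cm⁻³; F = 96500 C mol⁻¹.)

4.91 μm

Q = I·t = 6.730 × 301.20 = 2027 C; n(e⁻) = 0.02101 mol.
n(Sn) = n(e⁻)/2 = 0.01050 mol, so m = 0.01050 × 118.71 = 1.247 g.
Volume = m/ρ = 1.247 / 7.29 = 0.1710 cm³.
Thickness = V/A = 0.1710 / 348 = 4.91 × 10⁻⁴ cm = 4.91 μm.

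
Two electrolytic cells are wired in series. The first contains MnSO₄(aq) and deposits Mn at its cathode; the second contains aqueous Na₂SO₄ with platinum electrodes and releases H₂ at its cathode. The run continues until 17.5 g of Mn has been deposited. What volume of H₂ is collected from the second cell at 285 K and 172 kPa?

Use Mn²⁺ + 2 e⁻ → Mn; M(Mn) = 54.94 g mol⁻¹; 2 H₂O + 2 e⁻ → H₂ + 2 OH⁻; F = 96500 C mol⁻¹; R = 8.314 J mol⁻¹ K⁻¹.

4.39 L

n(Mn) = 17.5 / 54.94 = 0.3185 mol, so n(e⁻) = 2 × 0.3185 = 0.6371 mol.
The cells are in series, so the same 0.6371 mol of electrons passes through the second cell.
2 H₂O + 2 e⁻ → H₂ + 2 OH⁻ — 2 mol e⁻ per mol H₂, so n(H₂) = 0.6371/2 = 0.3185 mol.
V = nRT/P = (0.3185 × 8.314 × 285) / (172 × 10³) = 0.00439 m³ = 4.39 L.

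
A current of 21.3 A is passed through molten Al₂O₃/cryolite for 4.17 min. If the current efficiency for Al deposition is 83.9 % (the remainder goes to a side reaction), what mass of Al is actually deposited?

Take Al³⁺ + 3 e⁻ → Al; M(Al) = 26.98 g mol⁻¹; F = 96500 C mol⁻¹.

Q = I·t = 21.30 × 250.20 = 5329 C.
n(e⁻) = 5329/96500 = 0.05523 mol; theoretically n(Al) = 0.05523/3 = 0.01841 mol, m_theo = 0.4967 g.
At 83.9 % efficiency, m_actual = 0.839 × 0.4967 = 0.417 g.

0.417 g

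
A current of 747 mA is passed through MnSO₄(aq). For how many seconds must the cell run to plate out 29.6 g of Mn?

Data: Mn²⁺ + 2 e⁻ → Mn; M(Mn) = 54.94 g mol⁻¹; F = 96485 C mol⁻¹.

n(Mn) = m/M = 29.6 / 54.94 = 0.5388 mol.
Each Mn atom requires 2 electrons, so n(e⁻) = 2 × 0.5388 = 1.078 mol.
Q = n(e⁻)·F = 1.078 × 96485 = 104000 C.
t = Q/I = 104000 / 0.7470 A = 139200 s.

1.39 × 10⁵ s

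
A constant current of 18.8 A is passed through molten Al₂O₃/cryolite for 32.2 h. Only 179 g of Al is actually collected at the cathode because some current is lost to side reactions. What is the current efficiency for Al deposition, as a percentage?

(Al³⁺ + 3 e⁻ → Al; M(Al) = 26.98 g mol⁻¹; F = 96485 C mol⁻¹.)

88.1 %

Q = I·t = 18.80 × 115920 = 2179000 C; n(e⁻) = 2179000/96485 = 22.59 mol.
Theoretical n(Al) = n(e⁻)/3 = 7.529 mol, i.e. m_theo = 7.529 × 26.98 = 203.1 g.
Efficiency = m_actual / m_theo = 179 / 203.1 = 88.1 %.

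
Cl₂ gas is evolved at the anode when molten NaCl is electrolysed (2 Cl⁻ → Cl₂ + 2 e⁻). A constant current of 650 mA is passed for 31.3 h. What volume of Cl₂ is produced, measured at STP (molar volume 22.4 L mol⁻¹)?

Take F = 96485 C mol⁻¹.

8.50 L

Q = I·t = 0.6500 A × 112680 s = 73240 C.
n(e⁻) = Q/F = 73240 / 96485 = 0.7591 mol.
2 electrons are transferred per Cl₂ molecule, so n(Cl₂) = 0.7591 / 2 = 0.3796 mol.
V = n × V_m = 0.3796 × 22.4 = 8.50 L.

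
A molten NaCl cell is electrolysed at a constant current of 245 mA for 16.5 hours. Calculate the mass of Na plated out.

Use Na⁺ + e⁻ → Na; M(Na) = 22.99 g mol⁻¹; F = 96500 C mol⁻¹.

Q = I·t = 0.2450 A × 59400 s = 14550 C.
n(e⁻) = Q/F = 14550 / 96500 = 0.1508 mol.
Na⁺ + e⁻ → Na, so n(Na) = n(e⁻)/1 = 0.1508 mol.
m = n·M = 0.1508 × 22.99 = 3.47 g.

3.47 g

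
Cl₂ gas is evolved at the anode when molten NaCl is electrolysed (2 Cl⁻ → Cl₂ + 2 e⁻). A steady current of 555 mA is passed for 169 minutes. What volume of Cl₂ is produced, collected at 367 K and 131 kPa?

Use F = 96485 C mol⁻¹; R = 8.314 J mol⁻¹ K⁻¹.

0.679 L

Q = I·t = 0.5550 A × 10140 s = 5628 C.
n(e⁻) = Q/F = 5628 / 96485 = 0.05833 mol.
2 electrons are transferred per Cl₂ molecule, so n(Cl₂) = 0.05833 / 2 = 0.02916 mol.
V = nRT/P = (0.02916 × 8.314 × 367) / (131 × 10³ Pa) = 6.79 × 10⁻⁴ m³ = 0.679 L.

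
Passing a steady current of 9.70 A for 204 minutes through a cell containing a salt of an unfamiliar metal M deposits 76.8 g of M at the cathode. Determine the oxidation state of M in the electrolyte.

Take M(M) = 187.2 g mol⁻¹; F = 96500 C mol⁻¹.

Q = I·t = 9.700 A × 12240 s = 118700 C, so n(e⁻) = 118700/96500 = 1.230 mol.
n(M) deposited = 76.8 / 187.2 = 0.4103 mol.
Electrons per atom = n(e⁻)/n(M) = 1.230 / 0.4103 = 3.00 ≈ 3, so the ion is M³⁺.

+3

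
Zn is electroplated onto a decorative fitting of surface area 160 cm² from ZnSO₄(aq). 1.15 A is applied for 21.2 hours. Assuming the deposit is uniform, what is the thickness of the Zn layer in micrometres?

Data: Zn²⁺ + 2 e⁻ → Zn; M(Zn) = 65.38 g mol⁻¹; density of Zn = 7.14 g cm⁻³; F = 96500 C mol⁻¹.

Q = I·t = 1.150 × 76320 = 87770 C; n(e⁻) = 0.9095 mol.
n(Zn) = n(e⁻)/2 = 0.4548 mol, so m = 0.4548 × 65.38 = 29.73 g.
Volume = m/ρ = 29.73 / 7.14 = 4.164 cm³.
Thickness = V/A = 4.164 / 160 = 0.0260 cm = 260 μm.

260 μm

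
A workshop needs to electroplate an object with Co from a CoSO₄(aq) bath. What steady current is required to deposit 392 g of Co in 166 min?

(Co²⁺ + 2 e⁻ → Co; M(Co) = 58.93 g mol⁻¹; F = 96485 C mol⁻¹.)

n(Co) = 392 / 58.93 = 6.652 mol.
n(e⁻) = 2 × 6.652 = 13.30 mol.
Q = n(e⁻)·F = 13.30 × 96485 = 1284000 C.
I = Q/t = 1284000 / 9960.0 s = 129 A.

129 A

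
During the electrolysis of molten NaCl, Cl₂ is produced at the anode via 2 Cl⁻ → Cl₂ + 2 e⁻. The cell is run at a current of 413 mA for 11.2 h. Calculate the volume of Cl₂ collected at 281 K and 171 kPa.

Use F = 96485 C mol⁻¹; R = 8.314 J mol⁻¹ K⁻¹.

1.18 L

Q = I·t = 0.4130 A × 40320 s = 16650 C.
n(e⁻) = Q/F = 16650 / 96485 = 0.1726 mol.
2 electrons are transferred per Cl₂ molecule, so n(Cl₂) = 0.1726 / 2 = 0.08629 mol.
V = nRT/P = (0.08629 × 8.314 × 281) / (171 × 10³ Pa) = 0.00118 m³ = 1.18 L.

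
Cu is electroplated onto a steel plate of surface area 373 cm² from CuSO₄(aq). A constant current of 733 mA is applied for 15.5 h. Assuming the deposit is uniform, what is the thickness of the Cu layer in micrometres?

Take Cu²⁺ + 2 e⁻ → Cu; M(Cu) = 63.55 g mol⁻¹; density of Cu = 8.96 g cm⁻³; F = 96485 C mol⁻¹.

Q = I·t = 0.7330 × 55800 = 40900 C; n(e⁻) = 0.4239 mol.
n(Cu) = n(e⁻)/2 = 0.2120 mol, so m = 0.2120 × 63.55 = 13.47 g.
Volume = m/ρ = 13.47 / 8.96 = 1.503 cm³.
Thickness = V/A = 1.503 / 373 = 0.00403 cm = 40.3 μm.

40.3 μm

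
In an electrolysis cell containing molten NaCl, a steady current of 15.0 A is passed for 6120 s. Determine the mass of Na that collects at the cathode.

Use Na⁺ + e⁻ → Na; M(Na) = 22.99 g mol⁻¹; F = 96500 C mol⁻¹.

21.9 g

Q = I·t = 15.00 A × 6120.0 s = 91800 C.
n(e⁻) = Q/F = 91800 / 96500 = 0.9513 mol.
Na⁺ + e⁻ → Na, so n(Na) = n(e⁻)/1 = 0.9513 mol.
m = n·M = 0.9513 × 22.99 = 21.9 g.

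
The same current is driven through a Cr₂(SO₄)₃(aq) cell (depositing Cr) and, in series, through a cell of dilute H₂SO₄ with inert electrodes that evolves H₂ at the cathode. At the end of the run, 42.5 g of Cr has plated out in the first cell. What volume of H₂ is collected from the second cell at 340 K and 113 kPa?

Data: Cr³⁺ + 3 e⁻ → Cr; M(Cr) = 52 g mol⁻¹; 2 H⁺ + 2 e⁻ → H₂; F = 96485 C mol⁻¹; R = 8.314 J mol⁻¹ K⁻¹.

n(Cr) = 42.5 / 52 = 0.8173 mol, so n(e⁻) = 3 × 0.8173 = 2.452 mol.
The cells are in series, so the same 2.452 mol of electrons passes through the second cell.
2 H⁺ + 2 e⁻ → H₂ — 2 mol e⁻ per mol H₂, so n(H₂) = 2.452/2 = 1.226 mol.
V = nRT/P = (1.226 × 8.314 × 340) / (113 × 10³) = 0.0307 m³ = 30.7 L.

30.7 L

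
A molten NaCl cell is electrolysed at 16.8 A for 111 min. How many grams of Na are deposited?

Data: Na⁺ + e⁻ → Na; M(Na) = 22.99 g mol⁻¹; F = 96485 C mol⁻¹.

Q = I·t = 16.80 A × 6660.0 s = 111900 C.
n(e⁻) = Q/F = 111900 / 96485 = 1.160 mol.
Na⁺ + e⁻ → Na, so n(Na) = n(e⁻)/1 = 1.160 mol.
m = n·M = 1.160 × 22.99 = 26.7 g.

26.7 g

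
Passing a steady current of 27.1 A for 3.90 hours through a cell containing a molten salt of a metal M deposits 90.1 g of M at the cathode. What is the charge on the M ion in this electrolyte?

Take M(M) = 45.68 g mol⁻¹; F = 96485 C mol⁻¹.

Q = I·t = 27.10 A × 14040 s = 380500 C, so n(e⁻) = 380500/96485 = 3.943 mol.
n(M) deposited = 90.1 / 45.68 = 1.972 mol.
Electrons per atom = n(e⁻)/n(M) = 3.943 / 1.972 = 2.00 ≈ 2, so the ion is M²⁺.

+2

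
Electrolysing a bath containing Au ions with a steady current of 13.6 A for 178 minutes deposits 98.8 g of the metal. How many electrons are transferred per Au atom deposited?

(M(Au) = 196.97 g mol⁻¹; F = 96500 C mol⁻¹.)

3

Q = I·t = 13.60 A × 10680 s = 145200 C, so n(e⁻) = 145200/96500 = 1.505 mol.
n(Au) deposited = 98.8 / 196.97 = 0.5016 mol.
Electrons per atom = n(e⁻)/n(Au) = 1.505 / 0.5016 = 3.00 ≈ 3, so the ion is Au³⁺.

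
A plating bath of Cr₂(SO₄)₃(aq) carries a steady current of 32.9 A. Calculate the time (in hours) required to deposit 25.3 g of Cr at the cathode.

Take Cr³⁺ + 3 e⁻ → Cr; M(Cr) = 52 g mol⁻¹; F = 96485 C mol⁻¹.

1.19 h

n(Cr) = m/M = 25.3 / 52 = 0.4865 mol.
Each Cr atom requires 3 electrons, so n(e⁻) = 3 × 0.4865 = 1.460 mol.
Q = n(e⁻)·F = 1.460 × 96485 = 140800 C.
t = Q/I = 140800 / 32.90 A = 4281 s = 1.19 h.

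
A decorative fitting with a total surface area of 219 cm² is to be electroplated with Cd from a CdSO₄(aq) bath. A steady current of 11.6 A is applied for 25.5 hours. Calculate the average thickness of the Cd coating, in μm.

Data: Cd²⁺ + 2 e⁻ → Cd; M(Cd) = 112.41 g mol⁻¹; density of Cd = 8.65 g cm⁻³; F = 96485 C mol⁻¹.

Q = I·t = 11.60 × 91800 = 1065000 C; n(e⁻) = 11.04 mol.
n(Cd) = n(e⁻)/2 = 5.518 mol, so m = 5.518 × 112.41 = 620.3 g.
Volume = m/ρ = 620.3 / 8.65 = 71.71 cm³.
Thickness = V/A = 71.71 / 219 = 0.327 cm = 3270 μm.

3270 μm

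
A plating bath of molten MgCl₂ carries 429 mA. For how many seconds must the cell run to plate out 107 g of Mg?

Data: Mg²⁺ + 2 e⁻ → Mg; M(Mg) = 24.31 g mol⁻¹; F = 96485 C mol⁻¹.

1.98 × 10⁶ s

n(Mg) = m/M = 107 / 24.31 = 4.401 mol.
Each Mg atom requires 2 electrons, so n(e⁻) = 2 × 4.401 = 8.803 mol.
Q = n(e⁻)·F = 8.803 × 96485 = 849400 C.
t = Q/I = 849400 / 0.4290 A = 1980000 s.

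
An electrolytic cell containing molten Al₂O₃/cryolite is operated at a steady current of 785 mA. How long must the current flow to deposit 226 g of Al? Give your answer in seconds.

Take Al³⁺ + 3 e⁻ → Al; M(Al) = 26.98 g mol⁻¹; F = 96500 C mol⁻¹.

3.09 × 10⁶ s

n(Al) = m/M = 226 / 26.98 = 8.377 mol.
Each Al atom requires 3 electrons, so n(e⁻) = 3 × 8.377 = 25.13 mol.
Q = n(e⁻)·F = 25.13 × 96500 = 2425000 C.
t = Q/I = 2425000 / 0.7850 A = 3089000 s.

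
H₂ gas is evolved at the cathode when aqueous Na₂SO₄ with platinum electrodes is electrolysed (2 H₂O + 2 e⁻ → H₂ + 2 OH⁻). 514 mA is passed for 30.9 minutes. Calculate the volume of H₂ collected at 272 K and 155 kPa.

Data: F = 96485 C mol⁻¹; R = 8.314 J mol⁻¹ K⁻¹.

0.0720 L

Q = I·t = 0.5140 A × 1854.0 s = 953.0 C.
n(e⁻) = Q/F = 953.0 / 96485 = 0.009877 mol.
2 electrons are transferred per H₂ molecule, so n(H₂) = 0.009877 / 2 = 0.004938 mol.
V = nRT/P = (0.004938 × 8.314 × 272) / (155 × 10³ Pa) = 7.20 × 10⁻⁵ m³ = 0.0720 L.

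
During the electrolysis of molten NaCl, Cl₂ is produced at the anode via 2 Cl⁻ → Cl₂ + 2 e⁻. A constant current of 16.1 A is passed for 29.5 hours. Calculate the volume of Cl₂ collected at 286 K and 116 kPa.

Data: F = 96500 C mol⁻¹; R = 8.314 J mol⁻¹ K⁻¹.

Q = I·t = 16.10 A × 106200 s = 1710000 C.
n(e⁻) = Q/F = 1710000 / 96500 = 17.72 mol.
2 electrons are transferred per Cl₂ molecule, so n(Cl₂) = 17.72 / 2 = 8.859 mol.
V = nRT/P = (8.859 × 8.314 × 286) / (116 × 10³ Pa) = 0.182 m³ = 182 L.

182 L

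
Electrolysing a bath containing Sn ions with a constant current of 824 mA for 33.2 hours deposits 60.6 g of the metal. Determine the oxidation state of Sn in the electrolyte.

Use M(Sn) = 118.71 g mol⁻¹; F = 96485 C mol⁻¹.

Q = I·t = 0.8240 A × 119520 s = 98480 C, so n(e⁻) = 98480/96485 = 1.021 mol.
n(Sn) deposited = 60.6 / 118.71 = 0.5105 mol.
Electrons per atom = n(e⁻)/n(Sn) = 1.021 / 0.5105 = 2.00 ≈ 2, so the ion is Sn²⁺.

+2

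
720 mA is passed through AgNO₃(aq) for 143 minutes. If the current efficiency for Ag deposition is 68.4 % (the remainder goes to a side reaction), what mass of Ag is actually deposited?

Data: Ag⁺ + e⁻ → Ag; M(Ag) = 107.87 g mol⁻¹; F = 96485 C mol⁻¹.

Q = I·t = 0.7200 × 8580.0 = 6178 C.
n(e⁻) = 6178/96485 = 0.06403 mol; theoretically n(Ag) = 0.06403/1 = 0.06403 mol, m_theo = 6.907 g.
At 68.4 % efficiency, m_actual = 0.684 × 6.907 = 4.72 g.

4.72 g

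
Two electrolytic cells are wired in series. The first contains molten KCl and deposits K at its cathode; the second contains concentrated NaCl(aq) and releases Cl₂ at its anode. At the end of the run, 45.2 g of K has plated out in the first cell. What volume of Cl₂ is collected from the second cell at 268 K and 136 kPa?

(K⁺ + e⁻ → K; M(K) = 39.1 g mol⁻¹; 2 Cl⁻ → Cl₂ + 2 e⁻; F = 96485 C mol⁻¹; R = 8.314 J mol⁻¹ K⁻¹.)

9.47 L

n(K) = 45.2 / 39.1 = 1.156 mol, so n(e⁻) = 1 × 1.156 = 1.156 mol.
The cells are in series, so the same 1.156 mol of electrons passes through the second cell.
2 Cl⁻ → Cl₂ + 2 e⁻ — 2 mol e⁻ per mol Cl₂, so n(Cl₂) = 1.156/2 = 0.5780 mol.
V = nRT/P = (0.5780 × 8.314 × 268) / (136 × 10³) = 0.00947 m³ = 9.47 L.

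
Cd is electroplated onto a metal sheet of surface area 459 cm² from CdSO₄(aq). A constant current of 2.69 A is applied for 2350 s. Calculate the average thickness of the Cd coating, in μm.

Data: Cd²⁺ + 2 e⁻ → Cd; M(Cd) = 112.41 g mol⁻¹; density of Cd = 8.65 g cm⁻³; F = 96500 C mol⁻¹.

Q = I·t = 2.690 × 2350.0 = 6322 C; n(e⁻) = 0.06551 mol.
n(Cd) = n(e⁻)/2 = 0.03275 mol, so m = 0.03275 × 112.41 = 3.682 g.
Volume = m/ρ = 3.682 / 8.65 = 0.4256 cm³.
Thickness = V/A = 0.4256 / 459 = 9.27 × 10⁻⁴ cm = 9.27 μm.

9.27 μm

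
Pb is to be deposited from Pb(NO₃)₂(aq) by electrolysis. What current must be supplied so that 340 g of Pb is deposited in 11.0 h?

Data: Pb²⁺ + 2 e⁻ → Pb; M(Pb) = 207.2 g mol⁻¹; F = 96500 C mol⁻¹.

n(Pb) = 340 / 207.2 = 1.641 mol.
n(e⁻) = 2 × 1.641 = 3.282 mol.
Q = n(e⁻)·F = 3.282 × 96500 = 316700 C.
I = Q/t = 316700 / 39600 s = 8.00 A.

8.00 A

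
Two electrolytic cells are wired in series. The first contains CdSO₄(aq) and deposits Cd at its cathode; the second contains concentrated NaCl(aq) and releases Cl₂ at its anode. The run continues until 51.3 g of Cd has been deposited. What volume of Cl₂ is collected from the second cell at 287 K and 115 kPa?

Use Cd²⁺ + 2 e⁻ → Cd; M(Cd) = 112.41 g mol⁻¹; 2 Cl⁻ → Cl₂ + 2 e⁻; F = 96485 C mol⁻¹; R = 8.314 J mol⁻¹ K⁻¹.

9.47 L

n(Cd) = 51.3 / 112.41 = 0.4564 mol, so n(e⁻) = 2 × 0.4564 = 0.9127 mol.
The cells are in series, so the same 0.9127 mol of electrons passes through the second cell.
2 Cl⁻ → Cl₂ + 2 e⁻ — 2 mol e⁻ per mol Cl₂, so n(Cl₂) = 0.9127/2 = 0.4564 mol.
V = nRT/P = (0.4564 × 8.314 × 287) / (115 × 10³) = 0.00947 m³ = 9.47 L.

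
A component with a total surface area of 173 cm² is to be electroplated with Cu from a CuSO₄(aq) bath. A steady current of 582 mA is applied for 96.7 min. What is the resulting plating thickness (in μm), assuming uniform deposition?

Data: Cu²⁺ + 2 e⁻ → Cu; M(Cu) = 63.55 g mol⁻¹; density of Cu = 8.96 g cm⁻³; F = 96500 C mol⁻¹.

7.17 μm

Q = I·t = 0.5820 × 5802.0 = 3377 C; n(e⁻) = 0.03499 mol.
n(Cu) = n(e⁻)/2 = 0.01750 mol, so m = 0.01750 × 63.55 = 1.112 g.
Volume = m/ρ = 1.112 / 8.96 = 0.1241 cm³.
Thickness = V/A = 0.1241 / 173 = 7.17 × 10⁻⁴ cm = 7.17 μm.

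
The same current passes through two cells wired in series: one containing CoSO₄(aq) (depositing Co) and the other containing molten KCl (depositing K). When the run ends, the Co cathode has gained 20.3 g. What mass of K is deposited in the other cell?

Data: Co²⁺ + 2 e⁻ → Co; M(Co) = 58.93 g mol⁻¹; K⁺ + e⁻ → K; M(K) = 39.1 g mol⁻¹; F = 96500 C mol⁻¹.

n(Co) = 20.3 / 58.93 = 0.3445 mol.
Since Co²⁺ + 2 e⁻ → Co, n(e⁻) passed = 2 × 0.3445 = 0.6890 mol.
Cells in series carry the same charge, so the same 0.6890 mol of electrons passes through cell 2.
K⁺ + e⁻ → K, so n(K) = 0.6890 / 1 = 0.6890 mol.
m(K) = 0.6890 × 39.1 = 26.9 g.

26.9 g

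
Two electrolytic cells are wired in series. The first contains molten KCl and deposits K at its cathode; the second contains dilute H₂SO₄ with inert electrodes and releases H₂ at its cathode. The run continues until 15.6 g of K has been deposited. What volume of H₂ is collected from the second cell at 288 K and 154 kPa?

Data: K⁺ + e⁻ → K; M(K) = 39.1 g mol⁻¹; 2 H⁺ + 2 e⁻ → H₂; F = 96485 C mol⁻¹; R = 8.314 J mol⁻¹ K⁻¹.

3.10 L

n(K) = 15.6 / 39.1 = 0.3990 mol, so n(e⁻) = 1 × 0.3990 = 0.3990 mol.
The cells are in series, so the same 0.3990 mol of electrons passes through the second cell.
2 H⁺ + 2 e⁻ → H₂ — 2 mol e⁻ per mol H₂, so n(H₂) = 0.3990/2 = 0.1995 mol.
V = nRT/P = (0.1995 × 8.314 × 288) / (154 × 10³) = 0.00310 m³ = 3.10 L.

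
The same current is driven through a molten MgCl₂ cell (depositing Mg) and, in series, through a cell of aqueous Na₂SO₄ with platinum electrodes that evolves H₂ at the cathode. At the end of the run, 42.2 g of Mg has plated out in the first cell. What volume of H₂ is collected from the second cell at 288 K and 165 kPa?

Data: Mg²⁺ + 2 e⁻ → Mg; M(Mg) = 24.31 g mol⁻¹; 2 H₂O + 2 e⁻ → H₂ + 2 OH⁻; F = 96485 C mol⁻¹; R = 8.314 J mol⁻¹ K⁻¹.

n(Mg) = 42.2 / 24.31 = 1.736 mol, so n(e⁻) = 2 × 1.736 = 3.472 mol.
The cells are in series, so the same 3.472 mol of electrons passes through the second cell.
2 H₂O + 2 e⁻ → H₂ + 2 OH⁻ — 2 mol e⁻ per mol H₂, so n(H₂) = 3.472/2 = 1.736 mol.
V = nRT/P = (1.736 × 8.314 × 288) / (165 × 10³) = 0.0252 m³ = 25.2 L.

25.2 L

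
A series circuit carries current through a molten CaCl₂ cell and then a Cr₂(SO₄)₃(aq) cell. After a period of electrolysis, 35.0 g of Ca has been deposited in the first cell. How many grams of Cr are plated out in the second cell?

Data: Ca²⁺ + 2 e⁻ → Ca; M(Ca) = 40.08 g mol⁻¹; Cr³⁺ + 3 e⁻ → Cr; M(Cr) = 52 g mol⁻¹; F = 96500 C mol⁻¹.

30.3 g

n(Ca) = 35.0 / 40.08 = 0.8733 mol.
Since Ca²⁺ + 2 e⁻ → Ca, n(e⁻) passed = 2 × 0.8733 = 1.747 mol.
Cells in series carry the same charge, so the same 1.747 mol of electrons passes through cell 2.
Cr³⁺ + 3 e⁻ → Cr, so n(Cr) = 1.747 / 3 = 0.5822 mol.
m(Cr) = 0.5822 × 52 = 30.3 g.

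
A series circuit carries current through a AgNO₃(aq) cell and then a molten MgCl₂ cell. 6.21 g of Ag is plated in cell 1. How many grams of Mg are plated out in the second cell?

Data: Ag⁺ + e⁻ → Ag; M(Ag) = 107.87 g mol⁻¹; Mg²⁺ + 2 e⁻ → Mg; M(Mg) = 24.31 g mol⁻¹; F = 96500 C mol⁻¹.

n(Ag) = 6.21 / 107.87 = 0.05757 mol.
Since Ag⁺ + e⁻ → Ag, n(e⁻) passed = 1 × 0.05757 = 0.05757 mol.
Cells in series carry the same charge, so the same 0.05757 mol of electrons passes through cell 2.
Mg²⁺ + 2 e⁻ → Mg, so n(Mg) = 0.05757 / 2 = 0.02878 mol.
m(Mg) = 0.02878 × 24.31 = 0.700 g.

0.700 g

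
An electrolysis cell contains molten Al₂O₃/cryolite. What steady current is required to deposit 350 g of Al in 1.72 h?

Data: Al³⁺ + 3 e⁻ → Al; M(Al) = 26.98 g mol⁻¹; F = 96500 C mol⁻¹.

607 A

n(Al) = 350 / 26.98 = 12.97 mol.
n(e⁻) = 3 × 12.97 = 38.92 mol.
Q = n(e⁻)·F = 38.92 × 96500 = 3756000 C.
I = Q/t = 3756000 / 6192.0 s = 607 A.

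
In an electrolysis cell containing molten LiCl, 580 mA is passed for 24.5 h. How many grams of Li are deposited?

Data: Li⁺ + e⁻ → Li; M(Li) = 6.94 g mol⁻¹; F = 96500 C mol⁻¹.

3.68 g

Q = I·t = 0.5800 A × 88200 s = 51160 C.
n(e⁻) = Q/F = 51160 / 96500 = 0.5301 mol.
Li⁺ + e⁻ → Li, so n(Li) = n(e⁻)/1 = 0.5301 mol.
m = n·M = 0.5301 × 6.94 = 3.68 g.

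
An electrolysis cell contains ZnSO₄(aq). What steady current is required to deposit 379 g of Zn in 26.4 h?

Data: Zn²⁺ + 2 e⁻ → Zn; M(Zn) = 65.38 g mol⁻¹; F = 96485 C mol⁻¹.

n(Zn) = 379 / 65.38 = 5.797 mol.
n(e⁻) = 2 × 5.797 = 11.59 mol.
Q = n(e⁻)·F = 11.59 × 96485 = 1119000 C.
I = Q/t = 1119000 / 95040 s = 11.8 A.

11.8 A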